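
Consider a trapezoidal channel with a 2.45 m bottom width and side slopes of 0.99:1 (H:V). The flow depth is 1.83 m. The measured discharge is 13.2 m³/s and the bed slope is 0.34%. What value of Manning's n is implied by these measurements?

With bottom width b = 2.45 m and side slope z = 0.99: A = (b + zy)y = (2.45 + 0.99×1.83)×1.83 = 7.799 m²; P = b + 2y√(1+z²) = 2.45 + 2×1.83×1.407 = 7.6 m.
Hydraulic radius R = A/P = 7.799/7.6 = 1.026 m.
Rearranging Manning's equation: n = (1/Q) A R^(2/3) S^(1/2) = (1/13.2) × 7.799 × 1.026^(2/3) × √0.0034 = 0.035.

n = 0.035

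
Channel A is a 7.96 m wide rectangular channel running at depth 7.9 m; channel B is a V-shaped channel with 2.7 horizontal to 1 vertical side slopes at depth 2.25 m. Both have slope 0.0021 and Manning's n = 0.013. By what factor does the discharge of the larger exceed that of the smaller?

8.49

Channel A: Flow area A = b·y = 7.96 × 7.9 = 62.88 m². Wetted perimeter P = b + 2y = 7.96 + 2×7.9 = 23.76 m. Hydraulic radius R = A/P = 62.88/23.76 = 2.647 m. Q_A = (1/0.013)·62.88·2.647^(2/3)·√0.0021 = 424.1 m³/s.
Channel B: For a triangular section with side slope z = 2.7: A = zy² = 2.7×2.25² = 13.67 m²; P = 2y√(1+z²) = 2×2.25×2.879 = 12.96 m. Hydraulic radius R = A/P = 13.67/12.96 = 1.055 m. Q_B = (1/0.013)·13.67·1.055^(2/3)·√0.0021 = 49.93 m³/s.
The larger discharge is 424.1 m³/s and the smaller is 49.93 m³/s; the ratio is 8.49.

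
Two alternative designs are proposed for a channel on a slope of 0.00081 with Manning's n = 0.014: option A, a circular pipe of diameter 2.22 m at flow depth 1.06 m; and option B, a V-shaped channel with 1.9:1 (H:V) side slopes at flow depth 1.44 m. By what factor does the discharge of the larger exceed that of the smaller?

2.42

Channel A: For a circular section of diameter D = 2.22 m at depth y = 1.06 m, the central angle is θ = 2 arccos(1 − 2y/D) = 3.051 rad. Then A = (D²/8)(θ − sin θ) = 1.824 m² and P = Dθ/2 = 3.387 m. Hydraulic radius R = A/P = 1.824/3.387 = 0.5386 m. Q_A = (1/0.014)·1.824·0.5386^(2/3)·√0.00081 = 2.455 m³/s.
Channel B: For a triangular section with side slope z = 1.9: A = zy² = 1.9×1.44² = 3.94 m²; P = 2y√(1+z²) = 2×1.44×2.147 = 6.184 m. Hydraulic radius R = A/P = 3.94/6.184 = 0.6371 m. Q_B = (1/0.014)·3.94·0.6371^(2/3)·√0.00081 = 5.93 m³/s.
The larger discharge is 5.93 m³/s and the smaller is 2.455 m³/s; the ratio is 2.42.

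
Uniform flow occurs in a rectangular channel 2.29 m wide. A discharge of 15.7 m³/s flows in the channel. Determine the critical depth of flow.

y_c = 1.69 m

For a rectangular channel, critical depth y_c = (q²/g)^(1/3) where q = Q/b = 15.7/2.29 = 6.856 m²/s.
So y_c = (6.856²/9.81)^(1/3) = 1.69 m.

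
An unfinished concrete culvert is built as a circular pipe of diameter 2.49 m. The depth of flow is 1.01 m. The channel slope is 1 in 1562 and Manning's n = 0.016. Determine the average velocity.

V = 1.05 m/s

For a circular section of diameter D = 2.49 m at depth y = 1.01 m, the central angle is θ = 2 arccos(1 − 2y/D) = 2.762 rad. Then A = (D²/8)(θ − sin θ) = 1.853 m² and P = Dθ/2 = 3.438 m.
Hydraulic radius R = A/P = 1.853/3.438 = 0.5389 m.
From Manning's equation, V = (1/n) R^(2/3) S^(1/2) = (1/0.016) × 0.5389^(2/3) × 0.0006402^(1/2) = 1.05 m/s.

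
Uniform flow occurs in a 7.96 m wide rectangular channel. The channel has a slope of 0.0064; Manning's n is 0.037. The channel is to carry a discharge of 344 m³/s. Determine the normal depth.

Manning's equation rearranged: A R^(2/3) = nQ / (1·√S) = 0.037 × 344 / (√0.0064) = 159.1.
Trying y = 11 m: A R^(2/3) = 179 — too large.
Trying y = 6.97 m: A R^(2/3) = 103.1 — too small.
Trying y = 9.96 m: A R^(2/3) = 159.1 — matches.

y_n = 9.96 m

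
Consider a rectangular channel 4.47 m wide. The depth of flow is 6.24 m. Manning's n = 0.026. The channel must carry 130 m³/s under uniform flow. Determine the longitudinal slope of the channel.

S = 0.00756

Flow area A = b·y = 4.47 × 6.24 = 27.89 m². Wetted perimeter P = b + 2y = 4.47 + 2×6.24 = 16.95 m.
Hydraulic radius R = A/P = 27.89/16.95 = 1.646 m.
From Manning's equation, S = [nQ / (1 A R^(2/3))]² = [0.026 × 130 / (1 × 27.89 × 1.646^(2/3))]² = 0.00756.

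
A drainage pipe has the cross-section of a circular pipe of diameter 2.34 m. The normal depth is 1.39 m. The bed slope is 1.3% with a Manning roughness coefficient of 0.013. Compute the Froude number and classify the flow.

For a circular section of diameter D = 2.34 m at depth y = 1.39 m, the central angle is θ = 2 arccos(1 − 2y/D) = 3.52 rad. Then A = (D²/8)(θ − sin θ) = 2.662 m² and P = Dθ/2 = 4.118 m.
Hydraulic radius R = A/P = 2.662/4.118 = 0.6464 m.
V = (1/n) R^(2/3) √S = (1/0.013) × 0.6464^(2/3) × √0.013 = 6.557 m/s. Hydraulic depth D_h = A/T = 2.662/2.298 = 1.158 m.
Froude number Fr = V/√(g·D_h) = 6.557/√(9.81×1.158) = 1.95, which is greater than 1, so the flow is supercritical.

supercritical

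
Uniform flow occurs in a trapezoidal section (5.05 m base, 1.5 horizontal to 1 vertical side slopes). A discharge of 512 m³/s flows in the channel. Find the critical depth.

y_c = 6.04 m

At critical depth, Q² T / (g A³) = 1, i.e. A³/T = Q²/g = 512²/9.81 = 26720.
Try y = 7.16 m: A³/T = 54470 — too large.
Try y = 6.04 m: A³/T = 26720 — close enough.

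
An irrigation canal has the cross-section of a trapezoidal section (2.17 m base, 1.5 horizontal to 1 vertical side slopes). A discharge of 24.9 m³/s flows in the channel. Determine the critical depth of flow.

y_c = 1.65 m

At critical depth, Q² T / (g A³) = 1, i.e. A³/T = Q²/g = 24.9²/9.81 = 63.2.
Try y = 1.95 m: A³/T = 122.3 — high.
Try y = 1.65 m: A³/T = 63.23 — ≈ 63.2.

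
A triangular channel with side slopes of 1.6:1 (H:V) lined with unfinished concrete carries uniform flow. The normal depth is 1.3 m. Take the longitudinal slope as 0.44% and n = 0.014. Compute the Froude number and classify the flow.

supercritical

For a triangular section with side slope z = 1.6: A = zy² = 1.6×1.3² = 2.704 m²; P = 2y√(1+z²) = 2×1.3×1.887 = 4.906 m.
Hydraulic radius R = A/P = 2.704/4.906 = 0.5512 m.
V = (1/n) R^(2/3) √S = (1/0.014) × 0.5512^(2/3) × √0.0044 = 3.185 m/s. Hydraulic depth D_h = A/T = 2.704/4.16 = 0.65 m.
Froude number Fr = V/√(g·D_h) = 3.185/√(9.81×0.65) = 1.26, which is greater than 1, so the flow is supercritical.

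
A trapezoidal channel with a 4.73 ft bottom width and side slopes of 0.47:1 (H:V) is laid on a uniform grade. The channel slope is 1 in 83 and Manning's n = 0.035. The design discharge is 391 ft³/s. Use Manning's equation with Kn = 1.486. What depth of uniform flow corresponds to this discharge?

Manning's equation rearranged: A R^(2/3) = nQ / (1.486·√S) = 0.035 × 391 / (1.486 × √0.01205) = 83.9.
Try y = 6.58 ft: A R^(2/3) = 99.09 — too large.
Try y = 4.14 ft: A R^(2/3) = 43.75 — too small.
Try y = 6 ft: A R^(2/3) = 83.85 — ≈ 83.9.

y_n = 6 ft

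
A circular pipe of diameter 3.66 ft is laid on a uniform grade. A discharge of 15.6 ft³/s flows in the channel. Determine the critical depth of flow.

y_c = 1.19 ft

At critical depth, Q² T / (g A³) = 1, i.e. A³/T = Q²/g = 15.6²/32.2 = 7.558.
Try y = 1.33 ft: A³/T = 11.7 — too large.
Try y = 1.19 ft: A³/T = 7.615 — matches.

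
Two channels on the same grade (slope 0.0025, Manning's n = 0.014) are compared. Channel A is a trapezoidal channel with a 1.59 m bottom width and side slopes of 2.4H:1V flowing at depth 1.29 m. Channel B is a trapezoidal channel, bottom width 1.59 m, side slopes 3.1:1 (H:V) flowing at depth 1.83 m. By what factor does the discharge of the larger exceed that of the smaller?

2.69

Channel A: With bottom width b = 1.59 m and side slope z = 2.4: A = (b + zy)y = (1.59 + 2.4×1.29)×1.29 = 6.045 m²; P = b + 2y√(1+z²) = 1.59 + 2×1.29×2.6 = 8.298 m. Hydraulic radius R = A/P = 6.045/8.298 = 0.7285 m. Q_A = (1/0.014)·6.045·0.7285^(2/3)·√0.0025 = 17.48 m³/s.
Channel B: With bottom width b = 1.59 m and side slope z = 3.1: A = (b + zy)y = (1.59 + 3.1×1.83)×1.83 = 13.29 m²; P = b + 2y√(1+z²) = 1.59 + 2×1.83×3.257 = 13.51 m. Hydraulic radius R = A/P = 13.29/13.51 = 0.9837 m. Q_B = (1/0.014)·13.29·0.9837^(2/3)·√0.0025 = 46.95 m³/s.
The larger discharge is 46.95 m³/s and the smaller is 17.48 m³/s; the ratio is 2.69.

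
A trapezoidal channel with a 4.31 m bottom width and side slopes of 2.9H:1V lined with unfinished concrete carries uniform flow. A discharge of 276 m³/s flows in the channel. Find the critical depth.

At critical depth, Q² T / (g A³) = 1, i.e. A³/T = Q²/g = 276²/9.81 = 7765.
At y = 4.58 m: A³/T = 16940 — high.
At y = 3.83 m: A³/T = 7762 — close enough.

y_c = 3.83 m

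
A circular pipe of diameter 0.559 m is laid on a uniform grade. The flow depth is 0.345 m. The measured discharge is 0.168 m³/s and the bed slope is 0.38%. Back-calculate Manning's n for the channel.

n = 0.017

For a circular section of diameter D = 0.559 m at depth y = 0.345 m, the central angle is θ = 2 arccos(1 − 2y/D) = 3.615 rad. Then A = (D²/8)(θ − sin θ) = 0.159 m² and P = Dθ/2 = 1.01 m.
Hydraulic radius R = A/P = 0.159/1.01 = 0.1574 m.
Rearranging Manning's equation: n = (1/Q) A R^(2/3) S^(1/2) = (1/0.168) × 0.159 × 0.1574^(2/3) × √0.0038 = 0.017.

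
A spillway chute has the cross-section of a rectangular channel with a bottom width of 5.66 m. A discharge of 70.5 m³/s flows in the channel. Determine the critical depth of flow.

y_c = 2.51 m

For a rectangular channel, critical depth y_c = (q²/g)^(1/3) where q = Q/b = 70.5/5.66 = 12.46 m²/s.
So y_c = (12.46²/9.81)^(1/3) = 2.51 m.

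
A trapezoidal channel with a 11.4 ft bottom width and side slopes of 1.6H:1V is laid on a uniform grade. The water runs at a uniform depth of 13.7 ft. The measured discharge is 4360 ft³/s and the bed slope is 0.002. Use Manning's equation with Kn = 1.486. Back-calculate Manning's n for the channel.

With bottom width b = 11.4 ft and side slope z = 1.6: A = (b + zy)y = (11.4 + 1.6×13.7)×13.7 = 456.5 ft²; P = b + 2y√(1+z²) = 11.4 + 2×13.7×1.887 = 63.1 ft.
Hydraulic radius R = A/P = 456.5/63.1 = 7.234 ft.
Rearranging Manning's equation: n = (1.486/Q) A R^(2/3) S^(1/2) = (1.486/4360) × 456.5 × 7.234^(2/3) × √0.002 = 0.026.

n = 0.026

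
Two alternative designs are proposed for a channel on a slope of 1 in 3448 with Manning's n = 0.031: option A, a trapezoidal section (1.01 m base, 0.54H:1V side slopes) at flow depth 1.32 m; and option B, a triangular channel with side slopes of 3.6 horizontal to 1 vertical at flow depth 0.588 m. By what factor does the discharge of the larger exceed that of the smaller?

Channel A: With bottom width b = 1.01 m and side slope z = 0.54: A = (b + zy)y = (1.01 + 0.54×1.32)×1.32 = 2.274 m²; P = b + 2y√(1+z²) = 1.01 + 2×1.32×1.136 = 4.01 m. Hydraulic radius R = A/P = 2.274/4.01 = 0.5671 m. Q_A = (1/0.031)·2.274·0.5671^(2/3)·√0.00029 = 0.8559 m³/s.
Channel B: For a triangular section with side slope z = 3.6: A = zy² = 3.6×0.588² = 1.245 m²; P = 2y√(1+z²) = 2×0.588×3.736 = 4.394 m. Hydraulic radius R = A/P = 1.245/4.394 = 0.2833 m. Q_B = (1/0.031)·1.245·0.2833^(2/3)·√0.00029 = 0.2949 m³/s.
The larger discharge is 0.8559 m³/s and the smaller is 0.2949 m³/s; the ratio is 2.9.

2.9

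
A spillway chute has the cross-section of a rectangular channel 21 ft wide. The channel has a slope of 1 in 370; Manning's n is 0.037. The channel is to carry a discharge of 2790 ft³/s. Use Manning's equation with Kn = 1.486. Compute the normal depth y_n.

Manning's equation rearranged: A R^(2/3) = nQ / (1.486·√S) = 0.037 × 2790 / (1.486 × √0.002703) = 1336.
Try y = 20.4 ft: A R^(2/3) = 1557 — too large.
Try y = 13.5 ft: A R^(2/3) = 926.3 — too small.
Try y = 18 ft: A R^(2/3) = 1334 — close enough.

y_n = 18 ft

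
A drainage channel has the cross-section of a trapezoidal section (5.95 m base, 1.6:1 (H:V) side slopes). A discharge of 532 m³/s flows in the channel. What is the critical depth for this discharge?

At critical depth, Q² T / (g A³) = 1, i.e. A³/T = Q²/g = 532²/9.81 = 28850.
At y = 4.7 m: A³/T = 12090 — short.
At y = 6.73 m: A³/T = 51820 — over.
At y = 5.84 m: A³/T = 28920 — close enough.

y_c = 5.84 m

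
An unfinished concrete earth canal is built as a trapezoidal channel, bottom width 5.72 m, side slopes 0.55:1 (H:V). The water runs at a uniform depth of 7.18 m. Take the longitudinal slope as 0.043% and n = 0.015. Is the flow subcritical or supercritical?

subcritical

With bottom width b = 5.72 m and side slope z = 0.55: A = (b + zy)y = (5.72 + 0.55×7.18)×7.18 = 69.42 m²; P = b + 2y√(1+z²) = 5.72 + 2×7.18×1.141 = 22.11 m.
Hydraulic radius R = A/P = 69.42/22.11 = 3.14 m.
V = (1/n) R^(2/3) √S = (1/0.015) × 3.14^(2/3) × √0.00043 = 2.964 m/s. Hydraulic depth D_h = A/T = 69.42/13.62 = 5.098 m.
Froude number Fr = V/√(g·D_h) = 2.964/√(9.81×5.098) = 0.419, which is less than 1, so the flow is subcritical.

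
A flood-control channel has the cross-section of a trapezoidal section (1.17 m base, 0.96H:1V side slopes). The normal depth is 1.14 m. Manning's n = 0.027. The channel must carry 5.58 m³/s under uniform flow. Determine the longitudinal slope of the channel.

With bottom width b = 1.17 m and side slope z = 0.96: A = (b + zy)y = (1.17 + 0.96×1.14)×1.14 = 2.581 m²; P = b + 2y√(1+z²) = 1.17 + 2×1.14×1.386 = 4.331 m.
Hydraulic radius R = A/P = 2.581/4.331 = 0.5961 m.
From Manning's equation, S = [nQ / (1 A R^(2/3))]² = [0.027 × 5.58 / (1 × 2.581 × 0.5961^(2/3))]² = 0.00679.

S = 0.00679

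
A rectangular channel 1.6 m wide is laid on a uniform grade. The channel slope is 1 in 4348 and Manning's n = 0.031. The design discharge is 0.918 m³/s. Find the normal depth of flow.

Manning's equation rearranged: A R^(2/3) = nQ / (1·√S) = 0.031 × 0.918 / (√0.00023) = 1.877.
Try y = 1.5 m: A R^(2/3) = 1.555 — low.
Try y = 2.18 m: A R^(2/3) = 2.44 — high.
Try y = 1.75 m: A R^(2/3) = 1.877 — close enough.

y_n = 1.75 m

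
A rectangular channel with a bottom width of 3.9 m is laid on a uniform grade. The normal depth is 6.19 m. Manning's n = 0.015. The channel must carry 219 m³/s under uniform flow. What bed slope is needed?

Flow area A = b·y = 3.9 × 6.19 = 24.14 m². Wetted perimeter P = b + 2y = 3.9 + 2×6.19 = 16.28 m.
Hydraulic radius R = A/P = 24.14/16.28 = 1.483 m.
From Manning's equation, S = [nQ / (1 A R^(2/3))]² = [0.015 × 219 / (1 × 24.14 × 1.483^(2/3))]² = 0.011.

S = 0.011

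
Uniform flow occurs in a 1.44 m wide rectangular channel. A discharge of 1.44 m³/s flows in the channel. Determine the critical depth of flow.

For a rectangular channel, critical depth y_c = (q²/g)^(1/3) where q = Q/b = 1.44/1.44 = 1 m²/s.
So y_c = (1²/9.81)^(1/3) = 0.467 m.

y_c = 0.467 m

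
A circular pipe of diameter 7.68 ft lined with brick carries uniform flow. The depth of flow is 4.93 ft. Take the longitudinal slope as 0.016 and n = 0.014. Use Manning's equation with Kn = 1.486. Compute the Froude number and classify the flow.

For a circular section of diameter D = 7.68 ft at depth y = 4.93 ft, the central angle is θ = 2 arccos(1 − 2y/D) = 3.717 rad. Then A = (D²/8)(θ − sin θ) = 31.42 ft² and P = Dθ/2 = 14.27 ft.
Hydraulic radius R = A/P = 31.42/14.27 = 2.201 ft.
V = (1.486/n) R^(2/3) √S = (1.486/0.014) × 2.201^(2/3) × √0.016 = 22.72 ft/s. Hydraulic depth D_h = A/T = 31.42/7.364 = 4.267 ft.
Froude number Fr = V/√(g·D_h) = 22.72/√(32.2×4.267) = 1.94, which is greater than 1, so the flow is supercritical.

supercritical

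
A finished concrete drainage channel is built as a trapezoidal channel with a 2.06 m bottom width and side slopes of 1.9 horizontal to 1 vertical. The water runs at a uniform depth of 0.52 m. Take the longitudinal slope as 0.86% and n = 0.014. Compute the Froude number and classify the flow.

supercritical

With bottom width b = 2.06 m and side slope z = 1.9: A = (b + zy)y = (2.06 + 1.9×0.52)×0.52 = 1.585 m²; P = b + 2y√(1+z²) = 2.06 + 2×0.52×2.147 = 4.293 m.
Hydraulic radius R = A/P = 1.585/4.293 = 0.3692 m.
V = (1/n) R^(2/3) √S = (1/0.014) × 0.3692^(2/3) × √0.0086 = 3.409 m/s. Hydraulic depth D_h = A/T = 1.585/4.036 = 0.3927 m.
Froude number Fr = V/√(g·D_h) = 3.409/√(9.81×0.3927) = 1.74, which is greater than 1, so the flow is supercritical.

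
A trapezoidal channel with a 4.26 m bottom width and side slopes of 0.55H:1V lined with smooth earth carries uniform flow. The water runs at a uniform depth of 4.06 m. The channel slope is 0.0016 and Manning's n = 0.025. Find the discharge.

Q = 65.8 m³/s

With bottom width b = 4.26 m and side slope z = 0.55: A = (b + zy)y = (4.26 + 0.55×4.06)×4.06 = 26.36 m²; P = b + 2y√(1+z²) = 4.26 + 2×4.06×1.141 = 13.53 m.
Hydraulic radius R = A/P = 26.36/13.53 = 1.949 m.
Manning's equation: Q = (1/n) A R^(2/3) S^(1/2) = (1/0.025) × 26.36 × 1.949^(2/3) × 0.0016^(1/2) = 65.8 m³/s.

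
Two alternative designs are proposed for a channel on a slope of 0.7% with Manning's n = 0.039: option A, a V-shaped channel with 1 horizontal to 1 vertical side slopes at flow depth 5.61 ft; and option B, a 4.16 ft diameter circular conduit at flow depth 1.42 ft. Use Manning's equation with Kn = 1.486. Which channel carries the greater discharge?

channel A

Channel A: For a triangular section with side slope z = 1: A = zy² = 1×5.61² = 31.47 ft²; P = 2y√(1+z²) = 2×5.61×1.414 = 15.87 ft. Hydraulic radius R = A/P = 31.47/15.87 = 1.983 ft. Q_A = (1.486/0.039)·31.47·1.983^(2/3)·√0.007 = 158.4 ft³/s.
Channel B: For a circular section of diameter D = 4.16 ft at depth y = 1.42 ft, the central angle is θ = 2 arccos(1 − 2y/D) = 2.496 rad. Then A = (D²/8)(θ − sin θ) = 4.097 ft² and P = Dθ/2 = 5.191 ft. Hydraulic radius R = A/P = 4.097/5.191 = 0.7892 ft. Q_B = (1.486/0.039)·4.097·0.7892^(2/3)·√0.007 = 11.15 ft³/s.
Q_A = 158.4 ft³/s vs Q_B = 11.15 ft³/s, so channel A carries more.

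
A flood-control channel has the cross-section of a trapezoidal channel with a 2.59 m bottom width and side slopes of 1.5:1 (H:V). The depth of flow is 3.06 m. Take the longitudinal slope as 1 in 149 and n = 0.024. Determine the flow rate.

Q = 103 m³/s

With bottom width b = 2.59 m and side slope z = 1.5: A = (b + zy)y = (2.59 + 1.5×3.06)×3.06 = 21.97 m²; P = b + 2y√(1+z²) = 2.59 + 2×3.06×1.803 = 13.62 m.
Hydraulic radius R = A/P = 21.97/13.62 = 1.613 m.
Manning's equation: Q = (1/n) A R^(2/3) S^(1/2) = (1/0.024) × 21.97 × 1.613^(2/3) × 0.006711^(1/2) = 103 m³/s.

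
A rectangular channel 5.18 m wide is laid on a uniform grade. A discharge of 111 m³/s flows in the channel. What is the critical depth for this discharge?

y_c = 3.6 m

For a rectangular channel, critical depth y_c = (q²/g)^(1/3) where q = Q/b = 111/5.18 = 21.43 m²/s.
So y_c = (21.43²/9.81)^(1/3) = 3.6 m.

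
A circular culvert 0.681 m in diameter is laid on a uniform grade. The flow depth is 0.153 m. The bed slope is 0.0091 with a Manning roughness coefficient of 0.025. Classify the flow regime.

subcritical

For a circular section of diameter D = 0.681 m at depth y = 0.153 m, the central angle is θ = 2 arccos(1 − 2y/D) = 1.975 rad. Then A = (D²/8)(θ − sin θ) = 0.06122 m² and P = Dθ/2 = 0.6726 m.
Hydraulic radius R = A/P = 0.06122/0.6726 = 0.09101 m.
V = (1/n) R^(2/3) √S = (1/0.025) × 0.09101^(2/3) × √0.0091 = 0.7721 m/s. Hydraulic depth D_h = A/T = 0.06122/0.5685 = 0.1077 m.
Froude number Fr = V/√(g·D_h) = 0.7721/√(9.81×0.1077) = 0.751, which is less than 1, so the flow is subcritical.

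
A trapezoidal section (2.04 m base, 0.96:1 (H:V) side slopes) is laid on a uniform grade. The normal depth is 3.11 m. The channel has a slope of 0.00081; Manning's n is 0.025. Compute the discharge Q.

With bottom width b = 2.04 m and side slope z = 0.96: A = (b + zy)y = (2.04 + 0.96×3.11)×3.11 = 15.63 m²; P = b + 2y√(1+z²) = 2.04 + 2×3.11×1.386 = 10.66 m.
Hydraulic radius R = A/P = 15.63/10.66 = 1.466 m.
Manning's equation: Q = (1/n) A R^(2/3) S^(1/2) = (1/0.025) × 15.63 × 1.466^(2/3) × 0.00081^(1/2) = 23 m³/s.

Q = 23 m³/s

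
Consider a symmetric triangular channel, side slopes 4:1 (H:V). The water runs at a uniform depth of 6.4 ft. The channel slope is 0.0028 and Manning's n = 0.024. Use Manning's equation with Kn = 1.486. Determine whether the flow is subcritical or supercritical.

subcritical

For a triangular section with side slope z = 4: A = zy² = 4×6.4² = 163.8 ft²; P = 2y√(1+z²) = 2×6.4×4.123 = 52.78 ft.
Hydraulic radius R = A/P = 163.8/52.78 = 3.104 ft.
V = (1.486/n) R^(2/3) √S = (1.486/0.024) × 3.104^(2/3) × √0.0028 = 6.972 ft/s. Hydraulic depth D_h = A/T = 163.8/51.2 = 3.2 ft.
Froude number Fr = V/√(g·D_h) = 6.972/√(32.2×3.2) = 0.687, which is less than 1, so the flow is subcritical.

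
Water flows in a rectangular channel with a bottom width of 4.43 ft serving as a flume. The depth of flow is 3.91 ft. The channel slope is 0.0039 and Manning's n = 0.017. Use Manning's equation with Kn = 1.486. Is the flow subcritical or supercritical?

subcritical

Flow area A = b·y = 4.43 × 3.91 = 17.32 ft². Wetted perimeter P = b + 2y = 4.43 + 2×3.91 = 12.25 ft.
Hydraulic radius R = A/P = 17.32/12.25 = 1.414 ft.
V = (1.486/n) R^(2/3) √S = (1.486/0.017) × 1.414^(2/3) × √0.0039 = 6.877 ft/s. Hydraulic depth D_h = A/T = 17.32/4.43 = 3.91 ft.
Froude number Fr = V/√(g·D_h) = 6.877/√(32.2×3.91) = 0.613, which is less than 1, so the flow is subcritical.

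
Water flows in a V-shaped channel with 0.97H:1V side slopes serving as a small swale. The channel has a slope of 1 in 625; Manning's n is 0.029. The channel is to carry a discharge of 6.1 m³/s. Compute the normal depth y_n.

Manning's equation rearranged: A R^(2/3) = nQ / (1·√S) = 0.029 × 6.1 / (√0.0016) = 4.423.
Trying y = 1.8 m: A R^(2/3) = 2.301 — too small.
Trying y = 2.51 m: A R^(2/3) = 5.585 — too large.
Trying y = 2.3 m: A R^(2/3) = 4.425 — ≈ 4.423.

y_n = 2.3 m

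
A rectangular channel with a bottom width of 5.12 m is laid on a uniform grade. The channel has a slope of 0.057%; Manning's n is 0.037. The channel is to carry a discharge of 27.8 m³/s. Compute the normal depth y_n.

Manning's equation rearranged: A R^(2/3) = nQ / (1·√S) = 0.037 × 27.8 / (√0.00057) = 43.08.
Try y = 4.46 m: A R^(2/3) = 31.58 — short.
Try y = 5.75 m: A R^(2/3) = 43.1 — ≈ 43.08.

y_n = 5.75 m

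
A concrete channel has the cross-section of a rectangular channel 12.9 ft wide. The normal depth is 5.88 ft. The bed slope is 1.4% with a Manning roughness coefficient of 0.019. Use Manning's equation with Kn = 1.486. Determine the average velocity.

Flow area A = b·y = 12.9 × 5.88 = 75.85 ft². Wetted perimeter P = b + 2y = 12.9 + 2×5.88 = 24.66 ft.
Hydraulic radius R = A/P = 75.85/24.66 = 3.076 ft.
From Manning's equation, V = (1.486/n) R^(2/3) S^(1/2) = (1.486/0.019) × 3.076^(2/3) × 0.014^(1/2) = 19.6 ft/s.

V = 19.6 ft/s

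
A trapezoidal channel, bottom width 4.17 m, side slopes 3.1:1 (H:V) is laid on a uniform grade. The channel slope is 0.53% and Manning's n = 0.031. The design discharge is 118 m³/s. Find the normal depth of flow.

y_n = 2.82 m

Manning's equation rearranged: A R^(2/3) = nQ / (1·√S) = 0.031 × 118 / (√0.0053) = 50.25.
At y = 3.28 m: A R^(2/3) = 70.66 — too large.
At y = 2.08 m: A R^(2/3) = 25.58 — too small.
At y = 2.82 m: A R^(2/3) = 50.13 — ≈ 50.25.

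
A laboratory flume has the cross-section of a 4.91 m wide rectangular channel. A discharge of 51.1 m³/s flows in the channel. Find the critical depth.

For a rectangular channel, critical depth y_c = (q²/g)^(1/3) where q = Q/b = 51.1/4.91 = 10.41 m²/s.
So y_c = (10.41²/9.81)^(1/3) = 2.23 m.

y_c = 2.23 m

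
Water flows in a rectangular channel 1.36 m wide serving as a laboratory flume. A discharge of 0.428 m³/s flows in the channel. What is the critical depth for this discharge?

For a rectangular channel, critical depth y_c = (q²/g)^(1/3) where q = Q/b = 0.428/1.36 = 0.3147 m²/s.
So y_c = (0.3147²/9.81)^(1/3) = 0.216 m.

y_c = 0.216 m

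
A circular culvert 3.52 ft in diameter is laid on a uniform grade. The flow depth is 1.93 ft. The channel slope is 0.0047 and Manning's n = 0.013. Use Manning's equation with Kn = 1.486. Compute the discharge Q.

For a circular section of diameter D = 3.52 ft at depth y = 1.93 ft, the central angle is θ = 2 arccos(1 − 2y/D) = 3.335 rad. Then A = (D²/8)(θ − sin θ) = 5.463 ft² and P = Dθ/2 = 5.87 ft.
Hydraulic radius R = A/P = 5.463/5.87 = 0.9307 ft.
Manning's equation: Q = (1.486/n) A R^(2/3) S^(1/2) = (1.486/0.013) × 5.463 × 0.9307^(2/3) × 0.0047^(1/2) = 40.8 ft³/s.

Q = 40.8 ft³/s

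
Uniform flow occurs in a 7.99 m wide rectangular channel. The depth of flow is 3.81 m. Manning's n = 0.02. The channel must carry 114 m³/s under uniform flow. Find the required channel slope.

Flow area A = b·y = 7.99 × 3.81 = 30.44 m². Wetted perimeter P = b + 2y = 7.99 + 2×3.81 = 15.61 m.
Hydraulic radius R = A/P = 30.44/15.61 = 1.95 m.
From Manning's equation, S = [nQ / (1 A R^(2/3))]² = [0.02 × 114 / (1 × 30.44 × 1.95^(2/3))]² = 0.0023.

S = 0.0023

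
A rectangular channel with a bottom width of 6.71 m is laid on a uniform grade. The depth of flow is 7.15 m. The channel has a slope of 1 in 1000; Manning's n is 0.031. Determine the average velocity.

V = 1.77 m/s

Flow area A = b·y = 6.71 × 7.15 = 47.98 m². Wetted perimeter P = b + 2y = 6.71 + 2×7.15 = 21.01 m.
Hydraulic radius R = A/P = 47.98/21.01 = 2.284 m.
From Manning's equation, V = (1/n) R^(2/3) S^(1/2) = (1/0.031) × 2.284^(2/3) × 0.001^(1/2) = 1.77 m/s.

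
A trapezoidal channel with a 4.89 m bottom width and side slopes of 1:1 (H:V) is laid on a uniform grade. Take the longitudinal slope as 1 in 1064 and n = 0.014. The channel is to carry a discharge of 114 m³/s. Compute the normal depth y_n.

y_n = 3.72 m

Manning's equation rearranged: A R^(2/3) = nQ / (1·√S) = 0.014 × 114 / (√0.0009398) = 52.06.
Try y = 3.02 m: A R^(2/3) = 35.07 — low.
Try y = 4.58 m: A R^(2/3) = 78.41 — high.
Try y = 3.72 m: A R^(2/3) = 52.16 — ≈ 52.06.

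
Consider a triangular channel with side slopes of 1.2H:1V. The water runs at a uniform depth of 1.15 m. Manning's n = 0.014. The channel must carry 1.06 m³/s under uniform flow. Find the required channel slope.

For a triangular section with side slope z = 1.2: A = zy² = 1.2×1.15² = 1.587 m²; P = 2y√(1+z²) = 2×1.15×1.562 = 3.593 m.
Hydraulic radius R = A/P = 1.587/3.593 = 0.4417 m.
From Manning's equation, S = [nQ / (1 A R^(2/3))]² = [0.014 × 1.06 / (1 × 1.587 × 0.4417^(2/3))]² = 0.00026.

S = 0.00026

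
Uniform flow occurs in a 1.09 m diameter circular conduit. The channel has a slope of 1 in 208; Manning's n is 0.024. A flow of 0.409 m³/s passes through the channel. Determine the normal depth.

Manning's equation rearranged: A R^(2/3) = nQ / (1·√S) = 0.024 × 0.409 / (√0.004808) = 0.1416.
At y = 0.382 m: A R^(2/3) = 0.1034 — short.
At y = 0.453 m: A R^(2/3) = 0.1417 — close enough.

y_n = 0.453 m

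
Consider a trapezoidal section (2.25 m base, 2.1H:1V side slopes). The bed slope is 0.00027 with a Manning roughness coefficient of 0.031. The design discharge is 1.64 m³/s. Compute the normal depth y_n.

y_n = 0.984 m

Manning's equation rearranged: A R^(2/3) = nQ / (1·√S) = 0.031 × 1.64 / (√0.00027) = 3.094.
Trying y = 0.753 m: A R^(2/3) = 1.821 — short.
Trying y = 1.11 m: A R^(2/3) = 3.955 — over.
Trying y = 0.984 m: A R^(2/3) = 3.095 — close enough.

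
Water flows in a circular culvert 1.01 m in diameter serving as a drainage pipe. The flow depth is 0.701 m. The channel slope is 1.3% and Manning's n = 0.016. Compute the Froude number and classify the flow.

For a circular section of diameter D = 1.01 m at depth y = 0.701 m, the central angle is θ = 2 arccos(1 − 2y/D) = 3.939 rad. Then A = (D²/8)(θ − sin θ) = 0.5935 m² and P = Dθ/2 = 1.989 m.
Hydraulic radius R = A/P = 0.5935/1.989 = 0.2984 m.
V = (1/n) R^(2/3) √S = (1/0.016) × 0.2984^(2/3) × √0.013 = 3.182 m/s. Hydraulic depth D_h = A/T = 0.5935/0.9308 = 0.6376 m.
Froude number Fr = V/√(g·D_h) = 3.182/√(9.81×0.6376) = 1.27, which is greater than 1, so the flow is supercritical.

supercritical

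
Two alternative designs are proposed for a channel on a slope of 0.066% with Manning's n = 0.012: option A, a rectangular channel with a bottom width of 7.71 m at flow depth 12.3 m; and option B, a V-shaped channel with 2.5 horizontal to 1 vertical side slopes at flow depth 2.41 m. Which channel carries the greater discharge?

channel A

Channel A: Flow area A = b·y = 7.71 × 12.3 = 94.83 m². Wetted perimeter P = b + 2y = 7.71 + 2×12.3 = 32.31 m. Hydraulic radius R = A/P = 94.83/32.31 = 2.935 m. Q_A = (1/0.012)·94.83·2.935^(2/3)·√0.00066 = 416.2 m³/s.
Channel B: For a triangular section with side slope z = 2.5: A = zy² = 2.5×2.41² = 14.52 m²; P = 2y√(1+z²) = 2×2.41×2.693 = 12.98 m. Hydraulic radius R = A/P = 14.52/12.98 = 1.119 m. Q_B = (1/0.012)·14.52·1.119^(2/3)·√0.00066 = 33.5 m³/s.
Q_A = 416.2 m³/s vs Q_B = 33.5 m³/s, so channel A carries more.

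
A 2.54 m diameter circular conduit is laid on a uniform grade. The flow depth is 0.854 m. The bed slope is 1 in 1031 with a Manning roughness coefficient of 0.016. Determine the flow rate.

For a circular section of diameter D = 2.54 m at depth y = 0.854 m, the central angle is θ = 2 arccos(1 − 2y/D) = 2.474 rad. Then A = (D²/8)(θ − sin θ) = 1.496 m² and P = Dθ/2 = 3.142 m.
Hydraulic radius R = A/P = 1.496/3.142 = 0.4761 m.
Manning's equation: Q = (1/n) A R^(2/3) S^(1/2) = (1/0.016) × 1.496 × 0.4761^(2/3) × 0.0009699^(1/2) = 1.78 m³/s.

Q = 1.78 m³/s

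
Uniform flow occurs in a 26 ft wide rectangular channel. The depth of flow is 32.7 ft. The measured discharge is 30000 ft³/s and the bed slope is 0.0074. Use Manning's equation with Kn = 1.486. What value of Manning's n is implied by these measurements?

n = 0.016

Flow area A = b·y = 26 × 32.7 = 850.2 ft². Wetted perimeter P = b + 2y = 26 + 2×32.7 = 91.4 ft.
Hydraulic radius R = A/P = 850.2/91.4 = 9.302 ft.
Rearranging Manning's equation: n = (1.486/Q) A R^(2/3) S^(1/2) = (1.486/30000) × 850.2 × 9.302^(2/3) × √0.0074 = 0.016.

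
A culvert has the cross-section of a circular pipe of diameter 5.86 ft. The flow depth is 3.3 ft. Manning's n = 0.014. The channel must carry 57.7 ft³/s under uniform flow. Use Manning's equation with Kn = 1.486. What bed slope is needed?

S = 0.00066

For a circular section of diameter D = 5.86 ft at depth y = 3.3 ft, the central angle is θ = 2 arccos(1 − 2y/D) = 3.395 rad. Then A = (D²/8)(θ − sin θ) = 15.65 ft² and P = Dθ/2 = 9.947 ft.
Hydraulic radius R = A/P = 15.65/9.947 = 1.573 ft.
From Manning's equation, S = [nQ / (1.486 A R^(2/3))]² = [0.014 × 57.7 / (1.486 × 15.65 × 1.573^(2/3))]² = 0.00066.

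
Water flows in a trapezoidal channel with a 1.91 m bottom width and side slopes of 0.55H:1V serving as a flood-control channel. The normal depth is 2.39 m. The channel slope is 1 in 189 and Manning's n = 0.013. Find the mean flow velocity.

V = 5.77 m/s

With bottom width b = 1.91 m and side slope z = 0.55: A = (b + zy)y = (1.91 + 0.55×2.39)×2.39 = 7.707 m²; P = b + 2y√(1+z²) = 1.91 + 2×2.39×1.141 = 7.365 m.
Hydraulic radius R = A/P = 7.707/7.365 = 1.046 m.
From Manning's equation, V = (1/n) R^(2/3) S^(1/2) = (1/0.013) × 1.046^(2/3) × 0.005291^(1/2) = 5.77 m/s.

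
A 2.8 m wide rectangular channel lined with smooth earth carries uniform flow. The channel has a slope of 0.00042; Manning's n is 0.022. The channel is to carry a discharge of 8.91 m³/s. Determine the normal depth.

y_n = 3.43 m

Manning's equation rearranged: A R^(2/3) = nQ / (1·√S) = 0.022 × 8.91 / (√0.00042) = 9.565.
Trying y = 2.44 m: A R^(2/3) = 6.319 — short.
Trying y = 4.34 m: A R^(2/3) = 12.62 — over.
Trying y = 3.43 m: A R^(2/3) = 9.567 — close enough.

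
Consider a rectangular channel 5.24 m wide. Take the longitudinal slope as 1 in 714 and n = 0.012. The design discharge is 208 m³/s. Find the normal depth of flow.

Manning's equation rearranged: A R^(2/3) = nQ / (1·√S) = 0.012 × 208 / (√0.001401) = 66.7.
Try y = 6.68 m: A R^(2/3) = 53.35 — short.
Try y = 10.2 m: A R^(2/3) = 87.22 — over.
Try y = 8.08 m: A R^(2/3) = 66.73 — close enough.

y_n = 8.08 m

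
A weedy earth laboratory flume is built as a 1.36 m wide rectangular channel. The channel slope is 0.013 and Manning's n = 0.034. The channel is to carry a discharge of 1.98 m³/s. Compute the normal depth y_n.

y_n = 0.835 m

Manning's equation rearranged: A R^(2/3) = nQ / (1·√S) = 0.034 × 1.98 / (√0.013) = 0.5904.
At y = 0.73 m: A R^(2/3) = 0.495 — short.
At y = 0.965 m: A R^(2/3) = 0.7112 — over.
At y = 0.835 m: A R^(2/3) = 0.5903 — matches.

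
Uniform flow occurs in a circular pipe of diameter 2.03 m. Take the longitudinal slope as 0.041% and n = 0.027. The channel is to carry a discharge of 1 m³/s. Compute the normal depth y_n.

y_n = 1.19 m

Manning's equation rearranged: A R^(2/3) = nQ / (1·√S) = 0.027 × 1 / (√0.00041) = 1.333.
At y = 0.908 m: A R^(2/3) = 0.8486 — short.
At y = 1.48 m: A R^(2/3) = 1.815 — over.
At y = 1.19 m: A R^(2/3) = 1.335 — matches.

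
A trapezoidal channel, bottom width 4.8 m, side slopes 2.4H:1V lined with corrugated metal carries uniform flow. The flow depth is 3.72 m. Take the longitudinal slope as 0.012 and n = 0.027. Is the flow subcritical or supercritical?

supercritical

With bottom width b = 4.8 m and side slope z = 2.4: A = (b + zy)y = (4.8 + 2.4×3.72)×3.72 = 51.07 m²; P = b + 2y√(1+z²) = 4.8 + 2×3.72×2.6 = 24.14 m.
Hydraulic radius R = A/P = 51.07/24.14 = 2.115 m.
V = (1/n) R^(2/3) √S = (1/0.027) × 2.115^(2/3) × √0.012 = 6.685 m/s. Hydraulic depth D_h = A/T = 51.07/22.66 = 2.254 m.
Froude number Fr = V/√(g·D_h) = 6.685/√(9.81×2.254) = 1.42, which is greater than 1, so the flow is supercritical.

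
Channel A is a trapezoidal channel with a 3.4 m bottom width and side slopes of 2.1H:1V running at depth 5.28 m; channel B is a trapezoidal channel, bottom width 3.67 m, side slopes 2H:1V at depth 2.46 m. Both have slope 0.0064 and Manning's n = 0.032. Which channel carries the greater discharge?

channel A

Channel A: With bottom width b = 3.4 m and side slope z = 2.1: A = (b + zy)y = (3.4 + 2.1×5.28)×5.28 = 76.5 m²; P = b + 2y√(1+z²) = 3.4 + 2×5.28×2.326 = 27.96 m. Hydraulic radius R = A/P = 76.5/27.96 = 2.736 m. Q_A = (1/0.032)·76.5·2.736^(2/3)·√0.0064 = 374.1 m³/s.
Channel B: With bottom width b = 3.67 m and side slope z = 2: A = (b + zy)y = (3.67 + 2×2.46)×2.46 = 21.13 m²; P = b + 2y√(1+z²) = 3.67 + 2×2.46×2.236 = 14.67 m. Hydraulic radius R = A/P = 21.13/14.67 = 1.44 m. Q_B = (1/0.032)·21.13·1.44^(2/3)·√0.0064 = 67.38 m³/s.
Q_A = 374.1 m³/s vs Q_B = 67.38 m³/s, so channel A carries more.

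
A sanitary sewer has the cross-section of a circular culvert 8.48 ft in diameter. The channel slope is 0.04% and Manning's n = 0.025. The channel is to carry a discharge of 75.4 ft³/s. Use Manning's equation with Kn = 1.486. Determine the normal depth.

Manning's equation rearranged: A R^(2/3) = nQ / (1.486·√S) = 0.025 × 75.4 / (1.486 × √0.0004) = 63.43.
Trying y = 3.71 ft: A R^(2/3) = 36.93 — too small.
Trying y = 6.06 ft: A R^(2/3) = 80.14 — too large.
Trying y = 5.13 ft: A R^(2/3) = 63.41 — matches.

y_n = 5.13 ft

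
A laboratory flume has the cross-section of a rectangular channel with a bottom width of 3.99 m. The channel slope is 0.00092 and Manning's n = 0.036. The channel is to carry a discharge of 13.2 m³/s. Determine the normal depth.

Manning's equation rearranged: A R^(2/3) = nQ / (1·√S) = 0.036 × 13.2 / (√0.00092) = 15.67.
Trying y = 4.09 m: A R^(2/3) = 19.84 — too large.
Trying y = 2.4 m: A R^(2/3) = 10.14 — too small.
Trying y = 3.38 m: A R^(2/3) = 15.69 — close enough.

y_n = 3.38 m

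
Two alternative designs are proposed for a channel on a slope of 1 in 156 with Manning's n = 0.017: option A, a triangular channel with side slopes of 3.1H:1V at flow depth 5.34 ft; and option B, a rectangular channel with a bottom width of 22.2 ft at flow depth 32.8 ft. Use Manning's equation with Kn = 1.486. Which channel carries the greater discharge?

channel B

Channel A: For a triangular section with side slope z = 3.1: A = zy² = 3.1×5.34² = 88.4 ft²; P = 2y√(1+z²) = 2×5.34×3.257 = 34.79 ft. Hydraulic radius R = A/P = 88.4/34.79 = 2.541 ft. Q_A = (1.486/0.017)·88.4·2.541^(2/3)·√0.00641 = 1152 ft³/s.
Channel B: Flow area A = b·y = 22.2 × 32.8 = 728.2 ft². Wetted perimeter P = b + 2y = 22.2 + 2×32.8 = 87.8 ft. Hydraulic radius R = A/P = 728.2/87.8 = 8.293 ft. Q_B = (1.486/0.017)·728.2·8.293^(2/3)·√0.00641 = 20880 ft³/s.
Q_A = 1152 ft³/s vs Q_B = 20880 ft³/s, so channel B carries more.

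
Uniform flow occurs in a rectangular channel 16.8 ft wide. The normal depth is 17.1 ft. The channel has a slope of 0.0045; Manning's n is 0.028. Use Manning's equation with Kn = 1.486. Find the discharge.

Flow area A = b·y = 16.8 × 17.1 = 287.3 ft². Wetted perimeter P = b + 2y = 16.8 + 2×17.1 = 51 ft.
Hydraulic radius R = A/P = 287.3/51 = 5.633 ft.
Manning's equation: Q = (1.486/n) A R^(2/3) S^(1/2) = (1.486/0.028) × 287.3 × 5.633^(2/3) × 0.0045^(1/2) = 3240 ft³/s.

Q = 3240 ft³/s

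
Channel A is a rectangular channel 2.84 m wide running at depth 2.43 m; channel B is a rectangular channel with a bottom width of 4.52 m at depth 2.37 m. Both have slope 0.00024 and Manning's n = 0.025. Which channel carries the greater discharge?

Channel A: Flow area A = b·y = 2.84 × 2.43 = 6.901 m². Wetted perimeter P = b + 2y = 2.84 + 2×2.43 = 7.7 m. Hydraulic radius R = A/P = 6.901/7.7 = 0.8963 m. Q_A = (1/0.025)·6.901·0.8963^(2/3)·√0.00024 = 3.975 m³/s.
Channel B: Flow area A = b·y = 4.52 × 2.37 = 10.71 m². Wetted perimeter P = b + 2y = 4.52 + 2×2.37 = 9.26 m. Hydraulic radius R = A/P = 10.71/9.26 = 1.157 m. Q_B = (1/0.025)·10.71·1.157^(2/3)·√0.00024 = 7.315 m³/s.
Q_A = 3.975 m³/s vs Q_B = 7.315 m³/s, so channel B carries more.

channel B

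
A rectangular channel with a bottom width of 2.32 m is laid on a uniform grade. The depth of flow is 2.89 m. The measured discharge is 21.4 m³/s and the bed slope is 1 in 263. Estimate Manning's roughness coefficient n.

n = 0.017

Flow area A = b·y = 2.32 × 2.89 = 6.705 m². Wetted perimeter P = b + 2y = 2.32 + 2×2.89 = 8.1 m.
Hydraulic radius R = A/P = 6.705/8.1 = 0.8278 m.
Rearranging Manning's equation: n = (1/Q) A R^(2/3) S^(1/2) = (1/21.4) × 6.705 × 0.8278^(2/3) × √0.003802 = 0.017.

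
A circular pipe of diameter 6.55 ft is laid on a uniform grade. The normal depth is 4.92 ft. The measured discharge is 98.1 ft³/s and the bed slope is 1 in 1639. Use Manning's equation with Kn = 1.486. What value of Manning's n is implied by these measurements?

n = 0.016

For a circular section of diameter D = 6.55 ft at depth y = 4.92 ft, the central angle is θ = 2 arccos(1 − 2y/D) = 4.194 rad. Then A = (D²/8)(θ − sin θ) = 27.15 ft² and P = Dθ/2 = 13.74 ft.
Hydraulic radius R = A/P = 27.15/13.74 = 1.977 ft.
Rearranging Manning's equation: n = (1.486/Q) A R^(2/3) S^(1/2) = (1.486/98.1) × 27.15 × 1.977^(2/3) × √0.0006101 = 0.016.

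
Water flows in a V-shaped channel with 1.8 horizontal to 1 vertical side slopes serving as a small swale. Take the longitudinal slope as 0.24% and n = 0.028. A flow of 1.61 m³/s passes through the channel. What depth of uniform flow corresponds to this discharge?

y_n = 0.956 m

Manning's equation rearranged: A R^(2/3) = nQ / (1·√S) = 0.028 × 1.61 / (√0.0024) = 0.9202.
Try y = 1.06 m: A R^(2/3) = 1.211 — over.
Try y = 0.724 m: A R^(2/3) = 0.4381 — short.
Try y = 0.956 m: A R^(2/3) = 0.9195 — matches.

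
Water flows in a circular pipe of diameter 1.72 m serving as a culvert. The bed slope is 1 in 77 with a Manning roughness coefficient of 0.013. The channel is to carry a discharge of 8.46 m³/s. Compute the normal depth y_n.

y_n = 1.09 m

Manning's equation rearranged: A R^(2/3) = nQ / (1·√S) = 0.013 × 8.46 / (√0.01299) = 0.9651.
Try y = 1.35 m: A R^(2/3) = 1.269 — high.
Try y = 0.793 m: A R^(2/3) = 0.5754 — low.
Try y = 1.09 m: A R^(2/3) = 0.9652 — ≈ 0.9651.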